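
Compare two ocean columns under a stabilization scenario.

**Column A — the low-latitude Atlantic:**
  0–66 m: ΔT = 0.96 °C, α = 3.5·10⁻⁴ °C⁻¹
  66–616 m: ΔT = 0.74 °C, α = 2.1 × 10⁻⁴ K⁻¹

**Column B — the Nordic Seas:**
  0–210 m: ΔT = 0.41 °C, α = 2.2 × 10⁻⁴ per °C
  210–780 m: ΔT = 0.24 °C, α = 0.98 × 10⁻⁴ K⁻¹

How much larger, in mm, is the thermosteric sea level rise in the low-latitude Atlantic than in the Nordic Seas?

75.3 mm

A 0–66 m: 0.96 × 3.5×10⁻⁴ × 66 = 0.022176 m
A 550 × 2.1×10⁻⁴ × 0.74 = 0.08547 m
A total: 0.107646 m
B 0–210 m: 210 × 2.2×10⁻⁴ × 0.41 = 0.018942 m
B 0.24 × 570 × 0.98×10⁻⁴ = 0.0134064 m
B total: 0.0323484 m
Difference: 0.107646 − 0.0323484 = 0.0752976 m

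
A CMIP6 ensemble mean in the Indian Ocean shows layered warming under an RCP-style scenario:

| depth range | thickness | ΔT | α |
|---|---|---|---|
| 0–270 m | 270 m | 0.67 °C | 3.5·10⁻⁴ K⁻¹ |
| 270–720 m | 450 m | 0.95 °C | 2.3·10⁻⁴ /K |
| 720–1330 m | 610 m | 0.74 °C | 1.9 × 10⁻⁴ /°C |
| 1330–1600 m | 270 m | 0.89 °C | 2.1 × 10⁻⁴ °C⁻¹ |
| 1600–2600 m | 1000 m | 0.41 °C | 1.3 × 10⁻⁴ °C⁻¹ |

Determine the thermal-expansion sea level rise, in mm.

350 mm

0.67 × 3.5×10⁻⁴ × 270 = 0.063315 m
Layer 2: 0.95 × 450 × 2.3×10⁻⁴ = 0.098325 m
610 × 0.74 × 1.9×10⁻⁴ = 0.085766 m
Layer 4: 270 × 2.1×10⁻⁴ × 0.89 = 0.050463 m
Layer 5: 1.3×10⁻⁴ × 0.41 × 1000 = 0.05330 m
Δh = 0.063315 + 0.098325 + 0.085766 + 0.050463 + 0.05330 = 0.351169 m ≈ 350 mm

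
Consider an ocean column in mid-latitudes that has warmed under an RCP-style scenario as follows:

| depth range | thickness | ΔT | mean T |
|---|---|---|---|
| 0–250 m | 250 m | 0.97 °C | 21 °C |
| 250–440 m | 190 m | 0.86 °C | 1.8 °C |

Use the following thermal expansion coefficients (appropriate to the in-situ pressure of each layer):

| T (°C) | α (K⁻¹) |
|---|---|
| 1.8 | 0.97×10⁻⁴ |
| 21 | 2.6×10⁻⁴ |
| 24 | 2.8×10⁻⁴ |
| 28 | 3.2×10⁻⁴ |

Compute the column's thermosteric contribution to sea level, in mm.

Δh = 78.9 mm

Layer 1 at 21 °C → α = 2.6×10⁻⁴ K⁻¹
Layer 2 at 1.8 °C → α = 0.97×10⁻⁴ K⁻¹
2.6×10⁻⁴ × 250 × 0.97 = 0.06305 m
250–440 m: 190 × 0.86 × 0.97×10⁻⁴ = 0.0158498 m
Δh = 0.06305 + 0.0158498 = 0.0788998 m ≈ 78.9 mm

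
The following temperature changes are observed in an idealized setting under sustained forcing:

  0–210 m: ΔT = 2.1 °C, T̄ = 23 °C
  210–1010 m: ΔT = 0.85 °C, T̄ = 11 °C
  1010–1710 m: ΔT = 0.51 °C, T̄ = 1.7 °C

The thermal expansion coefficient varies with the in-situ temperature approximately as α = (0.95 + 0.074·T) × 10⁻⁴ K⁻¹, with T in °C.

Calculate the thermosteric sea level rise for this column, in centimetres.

Layer 1: α = (0.95 + 0.074×23)×10⁻⁴ = 2.652×10⁻⁴ K⁻¹
Layer 2: α = (0.95 + 0.074×11)×10⁻⁴ = 1.764×10⁻⁴ K⁻¹
Layer 3: α = (0.95 + 0.074×1.7)×10⁻⁴ = 1.0758×10⁻⁴ K⁻¹
2.1 × 210 × 2.652×10⁻⁴ = 0.1169532 m
Layer 2: 800 × 1.764×10⁻⁴ × 0.85 = 0.119952 m
Layer 3: 1.0758×10⁻⁴ × 700 × 0.51 = 0.03840606 m
Δh = 0.1169532 + 0.119952 + 0.03840606 = 0.27531126 m

Δh = 27.5 cm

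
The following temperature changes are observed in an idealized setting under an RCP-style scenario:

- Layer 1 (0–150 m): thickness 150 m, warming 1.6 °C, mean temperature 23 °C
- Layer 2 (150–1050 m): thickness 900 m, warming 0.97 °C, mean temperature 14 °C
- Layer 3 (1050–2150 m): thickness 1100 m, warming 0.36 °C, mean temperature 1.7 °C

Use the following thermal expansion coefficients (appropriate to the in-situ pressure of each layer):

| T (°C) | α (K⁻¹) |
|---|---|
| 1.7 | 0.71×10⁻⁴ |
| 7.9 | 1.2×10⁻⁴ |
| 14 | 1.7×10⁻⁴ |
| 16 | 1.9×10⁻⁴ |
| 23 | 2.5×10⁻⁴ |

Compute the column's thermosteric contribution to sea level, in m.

Δh ≈ 0.24 m

Layer 1 at 23 °C → α = 2.5×10⁻⁴ K⁻¹
Layer 2 at 14 °C → α = 1.7×10⁻⁴ K⁻¹
Layer 3 at 1.7 °C → α = 0.71×10⁻⁴ K⁻¹
Layer 1: 2.5×10⁻⁴ × 150 × 1.6 = 0.06000 m
900 × 0.97 × 1.7×10⁻⁴ = 0.14841 m
1050–2150 m: 1100 × 0.36 × 0.71×10⁻⁴ = 0.028116 m
Δh = 0.06000 + 0.14841 + 0.028116 = 0.236526 m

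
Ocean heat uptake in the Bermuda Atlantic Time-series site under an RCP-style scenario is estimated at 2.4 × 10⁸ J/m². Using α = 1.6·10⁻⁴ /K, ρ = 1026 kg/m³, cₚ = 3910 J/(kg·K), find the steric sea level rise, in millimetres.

9.57 mm of thermosteric rise

Δh = αQ/(ρcₚ) = 1.6×10⁻⁴ × 2.4×10⁸ / (1026 × 3910) ≈ 0.0095721 m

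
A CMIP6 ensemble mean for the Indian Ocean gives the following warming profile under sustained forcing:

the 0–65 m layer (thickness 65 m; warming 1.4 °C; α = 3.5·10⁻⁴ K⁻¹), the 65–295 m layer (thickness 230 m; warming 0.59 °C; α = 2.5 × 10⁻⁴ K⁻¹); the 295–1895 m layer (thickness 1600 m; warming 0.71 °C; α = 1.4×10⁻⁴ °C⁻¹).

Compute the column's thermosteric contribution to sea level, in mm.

Layer 1: 65 × 1.4 × 3.5×10⁻⁴ = 0.03185 m
230 × 2.5×10⁻⁴ × 0.59 = 0.033925 m
0.71 × 1.4×10⁻⁴ × 1600 = 0.15904 m
Δh = 0.03185 + 0.033925 + 0.15904 = 0.224815 m ≈ 225 mm

225 mm of thermosteric rise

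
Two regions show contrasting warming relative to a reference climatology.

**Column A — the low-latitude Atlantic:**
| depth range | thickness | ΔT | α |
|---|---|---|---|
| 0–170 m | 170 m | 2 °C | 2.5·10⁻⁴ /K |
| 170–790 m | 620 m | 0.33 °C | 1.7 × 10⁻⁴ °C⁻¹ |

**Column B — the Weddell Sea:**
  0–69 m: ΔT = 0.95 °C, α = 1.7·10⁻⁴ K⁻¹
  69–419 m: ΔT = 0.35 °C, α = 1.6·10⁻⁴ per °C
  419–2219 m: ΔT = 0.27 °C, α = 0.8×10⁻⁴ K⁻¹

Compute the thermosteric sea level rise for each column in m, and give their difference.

A 0–170 m: 170 × 2.5×10⁻⁴ × 2 = 0.08500 m
A 0.33 × 620 × 1.7×10⁻⁴ = 0.034782 m
A total: 0.119782 m
B 0–69 m: 0.95 × 69 × 1.7×10⁻⁴ = 0.0111435 m
B 69–419 m: 0.35 × 1.6×10⁻⁴ × 350 = 0.01960 m
B 419–2219 m: 0.8×10⁻⁴ × 0.27 × 1800 = 0.03888 m
B total: 0.0696235 m
Difference: 0.119782 − 0.0696235 = 0.0501585 m

Δh_A ≈ 0.12 m, Δh_B ≈ 0.070 m; difference ≈ 0.050 m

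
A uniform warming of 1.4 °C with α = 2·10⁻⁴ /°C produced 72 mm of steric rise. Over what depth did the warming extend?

H = Δh/(αΔT) = 0.072 / (2×10⁻⁴ × 1.4) ≈ 257.1 m

257 m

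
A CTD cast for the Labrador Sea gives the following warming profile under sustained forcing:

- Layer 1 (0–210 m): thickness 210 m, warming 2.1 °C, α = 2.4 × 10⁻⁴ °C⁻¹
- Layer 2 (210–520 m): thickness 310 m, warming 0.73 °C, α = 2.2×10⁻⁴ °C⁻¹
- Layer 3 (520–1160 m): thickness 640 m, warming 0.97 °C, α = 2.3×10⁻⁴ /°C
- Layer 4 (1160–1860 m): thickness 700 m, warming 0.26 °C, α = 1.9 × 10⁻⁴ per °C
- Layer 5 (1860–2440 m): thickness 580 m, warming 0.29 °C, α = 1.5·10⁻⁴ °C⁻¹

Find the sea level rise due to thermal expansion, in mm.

360 mm

0–210 m: 2.4×10⁻⁴ × 2.1 × 210 = 0.10584 m
210–520 m: 2.2×10⁻⁴ × 0.73 × 310 = 0.049786 m
Layer 3: 0.97 × 640 × 2.3×10⁻⁴ = 0.142784 m
1160–1860 m: 1.9×10⁻⁴ × 700 × 0.26 = 0.03458 m
1.5×10⁻⁴ × 0.29 × 580 = 0.02523 m
Δh = 0.10584 + 0.049786 + 0.142784 + 0.03458 + 0.02523 = 0.35822 m ≈ 360 mm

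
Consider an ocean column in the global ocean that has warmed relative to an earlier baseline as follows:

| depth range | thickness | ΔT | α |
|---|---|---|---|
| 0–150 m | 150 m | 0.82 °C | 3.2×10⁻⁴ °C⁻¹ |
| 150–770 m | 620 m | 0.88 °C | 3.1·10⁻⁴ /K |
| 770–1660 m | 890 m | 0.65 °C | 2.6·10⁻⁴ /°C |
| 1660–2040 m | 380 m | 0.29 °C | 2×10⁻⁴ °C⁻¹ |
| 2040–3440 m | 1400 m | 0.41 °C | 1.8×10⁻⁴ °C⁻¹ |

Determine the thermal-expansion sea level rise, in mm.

0–150 m: 150 × 3.2×10⁻⁴ × 0.82 = 0.03936 m
620 × 3.1×10⁻⁴ × 0.88 = 0.169136 m
890 × 2.6×10⁻⁴ × 0.65 = 0.15041 m
380 × 0.29 × 2×10⁻⁴ = 0.02204 m
2040–3440 m: 1.8×10⁻⁴ × 0.41 × 1400 = 0.10332 m
Δh = 0.03936 + 0.169136 + 0.15041 + 0.02204 + 0.10332 = 0.484266 m

about 480 mm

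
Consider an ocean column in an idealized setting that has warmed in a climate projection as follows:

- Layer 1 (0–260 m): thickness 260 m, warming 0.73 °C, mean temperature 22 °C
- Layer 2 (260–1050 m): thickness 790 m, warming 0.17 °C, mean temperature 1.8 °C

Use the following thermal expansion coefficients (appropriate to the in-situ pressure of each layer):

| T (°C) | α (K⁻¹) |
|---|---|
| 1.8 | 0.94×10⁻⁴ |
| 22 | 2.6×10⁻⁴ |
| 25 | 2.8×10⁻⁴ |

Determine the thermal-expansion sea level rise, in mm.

Δh = 62.0 mm

Layer 1 at 22 °C → α = 2.6×10⁻⁴ K⁻¹
Layer 2 at 1.8 °C → α = 0.94×10⁻⁴ K⁻¹
0–260 m: 2.6×10⁻⁴ × 260 × 0.73 = 0.049348 m
260–1050 m: 790 × 0.94×10⁻⁴ × 0.17 = 0.0126242 m
Δh = 0.049348 + 0.0126242 = 0.0619722 m ≈ 62.0 mm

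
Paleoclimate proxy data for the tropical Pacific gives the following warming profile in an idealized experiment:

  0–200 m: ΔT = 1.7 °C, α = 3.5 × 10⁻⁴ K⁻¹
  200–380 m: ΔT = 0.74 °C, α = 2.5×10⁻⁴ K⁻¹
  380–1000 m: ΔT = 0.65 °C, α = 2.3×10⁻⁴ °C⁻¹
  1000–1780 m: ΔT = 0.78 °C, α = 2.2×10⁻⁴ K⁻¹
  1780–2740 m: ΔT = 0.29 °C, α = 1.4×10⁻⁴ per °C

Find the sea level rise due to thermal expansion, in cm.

Layer 1: 200 × 1.7 × 3.5×10⁻⁴ = 0.11900 m
Layer 2: 180 × 0.74 × 2.5×10⁻⁴ = 0.03330 m
0.65 × 2.3×10⁻⁴ × 620 = 0.09269 m
780 × 2.2×10⁻⁴ × 0.78 = 0.133848 m
1780–2740 m: 960 × 0.29 × 1.4×10⁻⁴ = 0.038976 m
Δh = 0.11900 + 0.03330 + 0.09269 + 0.133848 + 0.038976 = 0.417814 m

about 41.8 cm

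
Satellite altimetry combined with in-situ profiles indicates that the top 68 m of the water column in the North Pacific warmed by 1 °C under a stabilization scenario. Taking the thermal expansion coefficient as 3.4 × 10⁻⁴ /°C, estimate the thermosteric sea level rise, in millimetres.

Δh ≈ 23.1 mm

Δh = αΔT·H = 3.4×10⁻⁴ × 1 × 68 = 0.02312 m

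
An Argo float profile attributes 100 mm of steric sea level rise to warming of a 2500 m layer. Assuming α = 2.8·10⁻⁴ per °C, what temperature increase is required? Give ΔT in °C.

about 0.143 °C

ΔT = Δh/(αH) = 0.1 / (2.8×10⁻⁴ × 2500) ≈ 0.1429 °C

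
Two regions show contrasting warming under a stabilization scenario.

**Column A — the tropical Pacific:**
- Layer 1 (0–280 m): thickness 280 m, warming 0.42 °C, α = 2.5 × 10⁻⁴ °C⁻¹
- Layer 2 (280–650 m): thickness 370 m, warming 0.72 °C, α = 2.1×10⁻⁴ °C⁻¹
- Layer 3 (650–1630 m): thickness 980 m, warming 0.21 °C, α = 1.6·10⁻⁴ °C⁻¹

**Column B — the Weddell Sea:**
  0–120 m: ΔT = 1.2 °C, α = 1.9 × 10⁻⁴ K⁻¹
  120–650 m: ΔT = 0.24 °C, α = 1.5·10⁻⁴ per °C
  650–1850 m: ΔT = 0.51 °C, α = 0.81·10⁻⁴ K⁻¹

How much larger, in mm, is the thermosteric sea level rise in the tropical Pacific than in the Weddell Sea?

A Layer 1: 2.5×10⁻⁴ × 280 × 0.42 = 0.02940 m
A 280–650 m: 370 × 0.72 × 2.1×10⁻⁴ = 0.055944 m
A 1.6×10⁻⁴ × 0.21 × 980 = 0.032928 m
A total: 0.118272 m
B 0–120 m: 120 × 1.2 × 1.9×10⁻⁴ = 0.02736 m
B 1.5×10⁻⁴ × 530 × 0.24 = 0.01908 m
B 0.81×10⁻⁴ × 1200 × 0.51 = 0.049572 m
B total: 0.096012 m
Difference: 0.118272 − 0.096012 = 0.02226 m

22.3 mm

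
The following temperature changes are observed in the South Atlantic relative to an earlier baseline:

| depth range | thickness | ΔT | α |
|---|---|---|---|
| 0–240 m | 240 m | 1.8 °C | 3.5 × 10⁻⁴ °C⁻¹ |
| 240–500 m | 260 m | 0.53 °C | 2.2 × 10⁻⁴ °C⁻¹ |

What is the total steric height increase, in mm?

182 mm

0–240 m: 240 × 3.5×10⁻⁴ × 1.8 = 0.15120 m
260 × 0.53 × 2.2×10⁻⁴ = 0.030316 m
Δh = 0.15120 + 0.030316 = 0.181516 m ≈ 182 mm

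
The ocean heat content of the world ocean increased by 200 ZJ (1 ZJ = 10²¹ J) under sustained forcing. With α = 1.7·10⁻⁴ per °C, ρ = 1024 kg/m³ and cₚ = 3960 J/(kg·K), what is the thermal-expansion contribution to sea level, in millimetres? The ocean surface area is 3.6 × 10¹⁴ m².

23.3 mm of thermosteric rise

Per unit area: Q = 200×10²¹ / (3.6×10¹⁴) ≈ 5.556×10⁸ J/m²
Δh = αQ/(ρcₚ) = 1.7×10⁻⁴ × 5.556×10⁸ / (1024 × 3960) ≈ 0.023292 m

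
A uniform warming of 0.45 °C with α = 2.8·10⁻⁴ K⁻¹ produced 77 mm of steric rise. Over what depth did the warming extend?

about 610 m

H = Δh/(αΔT) = 0.077 / (2.8×10⁻⁴ × 0.45) ≈ 611.1 m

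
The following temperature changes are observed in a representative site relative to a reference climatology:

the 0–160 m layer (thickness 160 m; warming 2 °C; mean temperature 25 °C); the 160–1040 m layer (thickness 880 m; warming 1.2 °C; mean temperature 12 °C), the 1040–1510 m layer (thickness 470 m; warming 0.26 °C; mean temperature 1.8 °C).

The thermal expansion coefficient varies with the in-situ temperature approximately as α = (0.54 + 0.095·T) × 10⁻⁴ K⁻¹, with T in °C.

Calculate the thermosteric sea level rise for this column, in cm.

Δh ≈ 27.9 cm

Layer 1: α = (0.54 + 0.095×25)×10⁻⁴ = 2.915×10⁻⁴ K⁻¹
Layer 2: α = (0.54 + 0.095×12)×10⁻⁴ = 1.68×10⁻⁴ K⁻¹
Layer 3: α = (0.54 + 0.095×1.8)×10⁻⁴ = 0.711×10⁻⁴ K⁻¹
Layer 1: 2.915×10⁻⁴ × 2 × 160 = 0.09328 m
160–1040 m: 1.2 × 1.68×10⁻⁴ × 880 = 0.177408 m
0.26 × 470 × 0.711×10⁻⁴ = 0.00868842 m
Δh = 0.09328 + 0.177408 + 0.00868842 = 0.27937642 m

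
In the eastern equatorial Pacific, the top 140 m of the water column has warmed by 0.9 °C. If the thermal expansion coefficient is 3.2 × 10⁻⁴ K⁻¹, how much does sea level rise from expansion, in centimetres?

4.03 cm of thermosteric rise

Δh = αΔT·H = 3.2×10⁻⁴ × 0.9 × 140 = 0.04032 m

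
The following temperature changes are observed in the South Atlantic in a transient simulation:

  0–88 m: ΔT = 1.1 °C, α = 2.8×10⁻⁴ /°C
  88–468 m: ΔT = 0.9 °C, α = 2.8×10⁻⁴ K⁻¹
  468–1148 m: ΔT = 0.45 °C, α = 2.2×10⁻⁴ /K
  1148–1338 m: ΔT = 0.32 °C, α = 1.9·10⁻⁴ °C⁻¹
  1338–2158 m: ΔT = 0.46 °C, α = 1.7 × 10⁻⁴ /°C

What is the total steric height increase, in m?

0.27 m of thermosteric rise

0–88 m: 1.1 × 88 × 2.8×10⁻⁴ = 0.027104 m
88–468 m: 380 × 0.9 × 2.8×10⁻⁴ = 0.09576 m
Layer 3: 2.2×10⁻⁴ × 680 × 0.45 = 0.06732 m
0.32 × 1.9×10⁻⁴ × 190 = 0.011552 m
Layer 5: 820 × 0.46 × 1.7×10⁻⁴ = 0.064124 m
Δh = 0.027104 + 0.09576 + 0.06732 + 0.011552 + 0.064124 = 0.26586 m ≈ 0.27 m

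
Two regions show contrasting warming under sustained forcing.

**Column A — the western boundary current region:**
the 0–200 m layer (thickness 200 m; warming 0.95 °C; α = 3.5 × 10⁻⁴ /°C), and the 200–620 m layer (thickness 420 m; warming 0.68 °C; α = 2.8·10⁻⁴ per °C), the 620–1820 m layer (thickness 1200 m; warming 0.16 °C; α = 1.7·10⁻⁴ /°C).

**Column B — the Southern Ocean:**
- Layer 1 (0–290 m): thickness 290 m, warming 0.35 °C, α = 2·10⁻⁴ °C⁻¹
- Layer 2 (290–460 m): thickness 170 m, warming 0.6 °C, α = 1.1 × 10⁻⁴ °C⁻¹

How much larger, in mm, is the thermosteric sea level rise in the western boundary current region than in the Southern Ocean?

150 mm larger

A 0–200 m: 0.95 × 200 × 3.5×10⁻⁴ = 0.06650 m
A 200–620 m: 420 × 2.8×10⁻⁴ × 0.68 = 0.079968 m
A 620–1820 m: 1200 × 1.7×10⁻⁴ × 0.16 = 0.03264 m
A total: 0.179108 m
B 0–290 m: 2×10⁻⁴ × 290 × 0.35 = 0.02030 m
B 290–460 m: 170 × 1.1×10⁻⁴ × 0.6 = 0.01122 m
B total: 0.03152 m
Difference: 0.179108 − 0.03152 = 0.147588 m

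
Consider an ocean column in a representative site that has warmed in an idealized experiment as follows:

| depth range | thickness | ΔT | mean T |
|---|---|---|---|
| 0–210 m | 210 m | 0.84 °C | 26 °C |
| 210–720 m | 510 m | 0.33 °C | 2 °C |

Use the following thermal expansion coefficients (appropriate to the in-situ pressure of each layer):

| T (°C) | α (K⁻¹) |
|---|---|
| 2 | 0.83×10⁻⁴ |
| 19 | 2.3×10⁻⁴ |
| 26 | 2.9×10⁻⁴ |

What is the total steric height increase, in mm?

Layer 1 at 26 °C → α = 2.9×10⁻⁴ K⁻¹
Layer 2 at 2 °C → α = 0.83×10⁻⁴ K⁻¹
210 × 2.9×10⁻⁴ × 0.84 = 0.051156 m
Layer 2: 0.83×10⁻⁴ × 0.33 × 510 = 0.0139689 m
Δh = 0.051156 + 0.0139689 = 0.0651249 m

65.1 mm of thermosteric rise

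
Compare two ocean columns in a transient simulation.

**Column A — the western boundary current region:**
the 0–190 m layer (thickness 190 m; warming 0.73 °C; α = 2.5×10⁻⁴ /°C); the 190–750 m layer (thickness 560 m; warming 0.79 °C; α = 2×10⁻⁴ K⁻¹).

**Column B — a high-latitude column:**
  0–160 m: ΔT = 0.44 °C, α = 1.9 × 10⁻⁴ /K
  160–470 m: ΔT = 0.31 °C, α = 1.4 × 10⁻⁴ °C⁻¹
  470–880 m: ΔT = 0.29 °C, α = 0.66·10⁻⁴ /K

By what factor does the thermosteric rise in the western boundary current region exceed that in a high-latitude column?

A 0–190 m: 190 × 0.73 × 2.5×10⁻⁴ = 0.034675 m
A 560 × 2×10⁻⁴ × 0.79 = 0.08848 m
A total: 0.123155 m
B Layer 1: 160 × 0.44 × 1.9×10⁻⁴ = 0.013376 m
B Layer 2: 0.31 × 1.4×10⁻⁴ × 310 = 0.013454 m
B Layer 3: 0.66×10⁻⁴ × 0.29 × 410 = 0.0078474 m
B total: 0.0346774 m
Ratio: 0.123155 / 0.0346774 ≈ 3.551

≈ 3.6×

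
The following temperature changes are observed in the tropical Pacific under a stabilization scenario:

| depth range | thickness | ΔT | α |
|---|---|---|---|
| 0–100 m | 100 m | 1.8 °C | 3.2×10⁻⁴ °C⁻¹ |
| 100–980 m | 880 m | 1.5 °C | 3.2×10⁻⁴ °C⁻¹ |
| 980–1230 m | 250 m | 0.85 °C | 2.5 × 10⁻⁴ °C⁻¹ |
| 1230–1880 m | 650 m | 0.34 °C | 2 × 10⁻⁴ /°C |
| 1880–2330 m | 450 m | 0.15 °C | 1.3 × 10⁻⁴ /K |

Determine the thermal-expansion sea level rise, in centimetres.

Layer 1: 1.8 × 3.2×10⁻⁴ × 100 = 0.05760 m
100–980 m: 3.2×10⁻⁴ × 1.5 × 880 = 0.42240 m
980–1230 m: 0.85 × 2.5×10⁻⁴ × 250 = 0.053125 m
650 × 2×10⁻⁴ × 0.34 = 0.04420 m
1.3×10⁻⁴ × 450 × 0.15 = 0.008775 m
Δh = 0.05760 + 0.42240 + 0.053125 + 0.04420 + 0.008775 = 0.58610 m

about 58.6 cm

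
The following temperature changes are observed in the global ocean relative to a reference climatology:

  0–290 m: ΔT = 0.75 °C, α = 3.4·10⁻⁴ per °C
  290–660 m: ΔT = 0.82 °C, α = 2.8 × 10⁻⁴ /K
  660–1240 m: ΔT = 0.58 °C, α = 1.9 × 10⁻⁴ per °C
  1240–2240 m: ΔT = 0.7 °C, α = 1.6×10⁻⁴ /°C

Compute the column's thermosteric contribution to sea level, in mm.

0–290 m: 290 × 3.4×10⁻⁴ × 0.75 = 0.07395 m
290–660 m: 370 × 0.82 × 2.8×10⁻⁴ = 0.084952 m
660–1240 m: 580 × 0.58 × 1.9×10⁻⁴ = 0.063916 m
1240–2240 m: 0.7 × 1000 × 1.6×10⁻⁴ = 0.11200 m
Δh = 0.07395 + 0.084952 + 0.063916 + 0.11200 = 0.334818 m

about 335 mm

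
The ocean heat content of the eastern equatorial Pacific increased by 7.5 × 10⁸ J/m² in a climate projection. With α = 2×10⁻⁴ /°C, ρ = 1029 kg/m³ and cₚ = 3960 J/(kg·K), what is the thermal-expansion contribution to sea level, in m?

Δh = αQ/(ρcₚ) = 2×10⁻⁴ × 7.5×10⁸ / (1029 × 3960) ≈ 0.036811 m

Δh ≈ 0.037 m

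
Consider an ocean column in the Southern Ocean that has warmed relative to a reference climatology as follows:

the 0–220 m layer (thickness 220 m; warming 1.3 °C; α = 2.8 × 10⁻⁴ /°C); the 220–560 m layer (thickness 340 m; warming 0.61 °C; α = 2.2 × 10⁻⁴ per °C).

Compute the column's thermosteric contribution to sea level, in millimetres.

220 × 1.3 × 2.8×10⁻⁴ = 0.08008 m
Layer 2: 340 × 0.61 × 2.2×10⁻⁴ = 0.045628 m
Δh = 0.08008 + 0.045628 = 0.125708 m

130 mm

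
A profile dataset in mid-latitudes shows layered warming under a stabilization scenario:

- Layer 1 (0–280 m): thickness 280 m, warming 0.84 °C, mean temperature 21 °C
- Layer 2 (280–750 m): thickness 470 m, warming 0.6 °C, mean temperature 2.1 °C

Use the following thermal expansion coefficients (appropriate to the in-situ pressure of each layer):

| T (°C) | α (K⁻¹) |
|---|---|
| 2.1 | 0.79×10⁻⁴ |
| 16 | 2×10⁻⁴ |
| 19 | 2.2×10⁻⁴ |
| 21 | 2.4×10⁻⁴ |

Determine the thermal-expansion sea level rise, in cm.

Layer 1 at 21 °C → α = 2.4×10⁻⁴ K⁻¹
Layer 2 at 2.1 °C → α = 0.79×10⁻⁴ K⁻¹
0–280 m: 2.4×10⁻⁴ × 280 × 0.84 = 0.056448 m
0.79×10⁻⁴ × 470 × 0.6 = 0.022278 m
Δh = 0.056448 + 0.022278 = 0.078726 m ≈ 7.87 cm

about 7.87 cm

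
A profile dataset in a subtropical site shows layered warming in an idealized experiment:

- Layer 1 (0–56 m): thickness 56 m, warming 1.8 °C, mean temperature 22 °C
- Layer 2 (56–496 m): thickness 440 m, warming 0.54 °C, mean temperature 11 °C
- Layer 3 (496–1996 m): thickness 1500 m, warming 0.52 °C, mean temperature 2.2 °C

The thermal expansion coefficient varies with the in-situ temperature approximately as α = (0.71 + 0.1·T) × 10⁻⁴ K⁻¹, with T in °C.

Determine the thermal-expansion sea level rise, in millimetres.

about 140 mm

Layer 1: α = (0.71 + 0.1×22)×10⁻⁴ = 2.91×10⁻⁴ K⁻¹
Layer 2: α = (0.71 + 0.1×11)×10⁻⁴ = 1.81×10⁻⁴ K⁻¹
Layer 3: α = (0.71 + 0.1×2.2)×10⁻⁴ = 0.93×10⁻⁴ K⁻¹
0–56 m: 56 × 2.91×10⁻⁴ × 1.8 = 0.0293328 m
Layer 2: 440 × 1.81×10⁻⁴ × 0.54 = 0.0430056 m
496–1996 m: 0.93×10⁻⁴ × 0.52 × 1500 = 0.07254 m
Δh = 0.0293328 + 0.0430056 + 0.07254 = 0.1448784 m ≈ 140 mm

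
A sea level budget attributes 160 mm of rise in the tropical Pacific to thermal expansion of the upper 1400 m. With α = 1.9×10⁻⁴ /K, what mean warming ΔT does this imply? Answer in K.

ΔT ≈ 0.602 K

ΔT = Δh/(αH) = 0.16 / (1.9×10⁻⁴ × 1400) ≈ 0.6015 K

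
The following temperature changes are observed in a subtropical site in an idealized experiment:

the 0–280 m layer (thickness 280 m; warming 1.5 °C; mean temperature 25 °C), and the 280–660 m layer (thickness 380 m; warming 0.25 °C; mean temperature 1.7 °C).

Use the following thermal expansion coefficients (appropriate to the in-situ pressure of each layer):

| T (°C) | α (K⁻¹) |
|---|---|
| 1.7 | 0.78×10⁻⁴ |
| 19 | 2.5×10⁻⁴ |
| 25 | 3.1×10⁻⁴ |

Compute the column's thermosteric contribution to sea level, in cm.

Layer 1 at 25 °C → α = 3.1×10⁻⁴ K⁻¹
Layer 2 at 1.7 °C → α = 0.78×10⁻⁴ K⁻¹
Layer 1: 1.5 × 280 × 3.1×10⁻⁴ = 0.13020 m
280–660 m: 380 × 0.25 × 0.78×10⁻⁴ = 0.00741 m
Δh = 0.13020 + 0.00741 = 0.13761 m

Δh ≈ 14 cm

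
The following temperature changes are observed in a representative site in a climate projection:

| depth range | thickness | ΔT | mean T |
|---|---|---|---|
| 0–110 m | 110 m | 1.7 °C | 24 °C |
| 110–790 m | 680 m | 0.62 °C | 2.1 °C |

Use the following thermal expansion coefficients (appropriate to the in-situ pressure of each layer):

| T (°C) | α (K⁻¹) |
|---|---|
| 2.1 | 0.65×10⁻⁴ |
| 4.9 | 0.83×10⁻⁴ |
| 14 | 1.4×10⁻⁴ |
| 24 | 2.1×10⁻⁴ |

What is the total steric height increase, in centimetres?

Δh ≈ 6.7 cm

Layer 1 at 24 °C → α = 2.1×10⁻⁴ K⁻¹
Layer 2 at 2.1 °C → α = 0.65×10⁻⁴ K⁻¹
110 × 2.1×10⁻⁴ × 1.7 = 0.03927 m
110–790 m: 680 × 0.62 × 0.65×10⁻⁴ = 0.027404 m
Δh = 0.03927 + 0.027404 = 0.066674 m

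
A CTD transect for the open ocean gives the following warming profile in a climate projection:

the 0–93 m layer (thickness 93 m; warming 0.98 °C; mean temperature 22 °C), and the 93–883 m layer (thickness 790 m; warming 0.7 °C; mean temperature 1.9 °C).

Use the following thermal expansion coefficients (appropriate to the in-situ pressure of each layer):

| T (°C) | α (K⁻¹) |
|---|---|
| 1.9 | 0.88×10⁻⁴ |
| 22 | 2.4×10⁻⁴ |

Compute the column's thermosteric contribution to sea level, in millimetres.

Δh ≈ 70.5 mm

Layer 1 at 22 °C → α = 2.4×10⁻⁴ K⁻¹
Layer 2 at 1.9 °C → α = 0.88×10⁻⁴ K⁻¹
2.4×10⁻⁴ × 0.98 × 93 = 0.0218736 m
Layer 2: 790 × 0.88×10⁻⁴ × 0.7 = 0.048664 m
Δh = 0.0218736 + 0.048664 = 0.0705376 m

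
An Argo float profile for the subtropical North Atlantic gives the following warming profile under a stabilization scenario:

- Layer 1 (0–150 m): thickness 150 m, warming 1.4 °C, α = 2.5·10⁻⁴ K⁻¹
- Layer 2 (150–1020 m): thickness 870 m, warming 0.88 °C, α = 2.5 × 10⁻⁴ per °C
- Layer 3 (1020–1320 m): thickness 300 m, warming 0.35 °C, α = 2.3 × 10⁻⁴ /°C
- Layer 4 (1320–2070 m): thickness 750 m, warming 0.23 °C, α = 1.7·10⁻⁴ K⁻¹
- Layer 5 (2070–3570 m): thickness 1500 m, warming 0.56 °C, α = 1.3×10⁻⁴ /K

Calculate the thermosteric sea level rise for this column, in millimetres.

407 mm

150 × 2.5×10⁻⁴ × 1.4 = 0.05250 m
870 × 0.88 × 2.5×10⁻⁴ = 0.19140 m
Layer 3: 0.35 × 300 × 2.3×10⁻⁴ = 0.02415 m
Layer 4: 0.23 × 1.7×10⁻⁴ × 750 = 0.029325 m
2070–3570 m: 1500 × 0.56 × 1.3×10⁻⁴ = 0.10920 m
Δh = 0.05250 + 0.19140 + 0.02415 + 0.029325 + 0.10920 = 0.406575 m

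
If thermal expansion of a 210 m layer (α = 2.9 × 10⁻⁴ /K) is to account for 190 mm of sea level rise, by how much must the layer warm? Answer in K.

ΔT ≈ 3.12 K

ΔT = Δh/(αH) = 0.19 / (2.9×10⁻⁴ × 210) ≈ 3.120 K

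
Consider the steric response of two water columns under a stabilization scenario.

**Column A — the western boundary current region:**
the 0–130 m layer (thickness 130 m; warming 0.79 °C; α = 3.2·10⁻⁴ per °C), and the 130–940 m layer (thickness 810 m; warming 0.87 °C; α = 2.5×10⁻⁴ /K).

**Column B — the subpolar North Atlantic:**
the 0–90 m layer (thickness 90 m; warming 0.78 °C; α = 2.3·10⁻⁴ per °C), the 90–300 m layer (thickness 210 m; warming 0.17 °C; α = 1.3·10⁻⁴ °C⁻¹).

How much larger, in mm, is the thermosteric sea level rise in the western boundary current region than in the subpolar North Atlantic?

A Layer 1: 130 × 3.2×10⁻⁴ × 0.79 = 0.032864 m
A 130–940 m: 0.87 × 810 × 2.5×10⁻⁴ = 0.176175 m
A total: 0.209039 m
B 2.3×10⁻⁴ × 0.78 × 90 = 0.016146 m
B 210 × 0.17 × 1.3×10⁻⁴ = 0.004641 m
B total: 0.020787 m
Difference: 0.209039 − 0.020787 = 0.188252 m

Δh_A − Δh_B ≈ 188 mm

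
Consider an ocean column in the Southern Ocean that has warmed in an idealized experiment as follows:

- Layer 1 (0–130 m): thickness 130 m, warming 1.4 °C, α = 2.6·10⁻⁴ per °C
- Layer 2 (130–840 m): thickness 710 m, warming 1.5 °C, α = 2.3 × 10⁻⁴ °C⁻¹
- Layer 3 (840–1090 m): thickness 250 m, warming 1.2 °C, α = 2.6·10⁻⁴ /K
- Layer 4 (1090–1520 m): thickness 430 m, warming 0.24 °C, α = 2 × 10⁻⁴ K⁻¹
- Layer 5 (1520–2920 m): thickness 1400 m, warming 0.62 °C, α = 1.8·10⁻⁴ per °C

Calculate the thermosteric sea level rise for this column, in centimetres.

54.7 cm

Layer 1: 1.4 × 130 × 2.6×10⁻⁴ = 0.04732 m
130–840 m: 2.3×10⁻⁴ × 710 × 1.5 = 0.24495 m
Layer 3: 250 × 1.2 × 2.6×10⁻⁴ = 0.07800 m
1090–1520 m: 0.24 × 2×10⁻⁴ × 430 = 0.02064 m
1400 × 1.8×10⁻⁴ × 0.62 = 0.15624 m
Δh = 0.04732 + 0.24495 + 0.07800 + 0.02064 + 0.15624 = 0.54715 m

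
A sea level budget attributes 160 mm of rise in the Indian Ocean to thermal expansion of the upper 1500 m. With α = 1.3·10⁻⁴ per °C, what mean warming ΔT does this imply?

about 0.821 °C

ΔT = Δh/(αH) = 0.16 / (1.3×10⁻⁴ × 1500) ≈ 0.8205 °C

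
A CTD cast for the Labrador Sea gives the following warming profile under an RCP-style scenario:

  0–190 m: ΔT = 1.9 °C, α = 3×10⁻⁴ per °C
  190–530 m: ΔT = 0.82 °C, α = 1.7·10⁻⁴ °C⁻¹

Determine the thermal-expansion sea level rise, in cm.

Δh = 16 cm

0–190 m: 190 × 1.9 × 3×10⁻⁴ = 0.10830 m
190–530 m: 340 × 1.7×10⁻⁴ × 0.82 = 0.047396 m
Δh = 0.10830 + 0.047396 = 0.155696 m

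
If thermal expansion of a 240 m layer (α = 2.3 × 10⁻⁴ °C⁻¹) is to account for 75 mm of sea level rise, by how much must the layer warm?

1.4 K

ΔT = Δh/(αH) = 0.075 / (2.3×10⁻⁴ × 240) ≈ 1.359 K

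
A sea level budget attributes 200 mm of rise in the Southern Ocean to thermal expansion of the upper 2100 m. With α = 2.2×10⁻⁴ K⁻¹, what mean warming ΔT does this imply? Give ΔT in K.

ΔT = Δh/(αH) = 0.2 / (2.2×10⁻⁴ × 2100) ≈ 0.4329 K

ΔT ≈ 0.43 K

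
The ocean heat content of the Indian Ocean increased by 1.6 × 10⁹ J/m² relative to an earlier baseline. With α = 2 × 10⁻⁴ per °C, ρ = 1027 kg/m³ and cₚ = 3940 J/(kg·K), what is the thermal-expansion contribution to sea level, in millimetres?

79.1 mm of thermosteric rise

Δh = αQ/(ρcₚ) = 2×10⁻⁴ × 1.6×10⁹ / (1027 × 3940) ≈ 0.079083 m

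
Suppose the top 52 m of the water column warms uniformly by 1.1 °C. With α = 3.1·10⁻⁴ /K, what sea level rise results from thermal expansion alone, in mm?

Δh ≈ 17.7 mm

Δh = αΔT·H = 3.1×10⁻⁴ × 1.1 × 52 = 0.017732 m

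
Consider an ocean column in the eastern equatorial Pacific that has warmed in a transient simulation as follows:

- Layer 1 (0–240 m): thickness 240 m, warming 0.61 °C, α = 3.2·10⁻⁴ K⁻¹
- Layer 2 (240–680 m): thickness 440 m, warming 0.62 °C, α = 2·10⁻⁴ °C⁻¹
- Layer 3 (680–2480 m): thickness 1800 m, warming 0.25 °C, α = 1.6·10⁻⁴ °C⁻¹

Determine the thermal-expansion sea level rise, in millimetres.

Δh = 170 mm

0–240 m: 3.2×10⁻⁴ × 0.61 × 240 = 0.046848 m
0.62 × 2×10⁻⁴ × 440 = 0.05456 m
Layer 3: 0.25 × 1.6×10⁻⁴ × 1800 = 0.07200 m
Δh = 0.046848 + 0.05456 + 0.07200 = 0.173408 m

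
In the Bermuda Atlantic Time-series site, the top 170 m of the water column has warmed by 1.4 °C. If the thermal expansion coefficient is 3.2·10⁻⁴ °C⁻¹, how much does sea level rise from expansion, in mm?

Δh ≈ 76 mm

Δh = αΔT·H = 3.2×10⁻⁴ × 1.4 × 170 = 0.07616 m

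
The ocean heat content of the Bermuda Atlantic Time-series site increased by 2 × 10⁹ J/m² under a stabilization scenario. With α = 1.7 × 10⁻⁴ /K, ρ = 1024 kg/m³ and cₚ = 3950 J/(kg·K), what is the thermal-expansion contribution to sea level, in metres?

Δh = 0.084 m

Δh = αQ/(ρcₚ) = 1.7×10⁻⁴ × 2×10⁹ / (1024 × 3950) ≈ 0.084059 m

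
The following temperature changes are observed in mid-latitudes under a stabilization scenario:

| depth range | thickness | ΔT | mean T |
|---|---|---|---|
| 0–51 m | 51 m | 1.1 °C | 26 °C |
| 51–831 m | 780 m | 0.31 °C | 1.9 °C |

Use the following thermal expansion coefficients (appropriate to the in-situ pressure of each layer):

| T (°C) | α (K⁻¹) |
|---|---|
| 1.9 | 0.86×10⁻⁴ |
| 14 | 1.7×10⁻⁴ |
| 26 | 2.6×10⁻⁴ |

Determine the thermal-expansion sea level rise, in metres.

Δh ≈ 0.0354 m

Layer 1 at 26 °C → α = 2.6×10⁻⁴ K⁻¹
Layer 2 at 1.9 °C → α = 0.86×10⁻⁴ K⁻¹
Layer 1: 2.6×10⁻⁴ × 1.1 × 51 = 0.014586 m
Layer 2: 0.86×10⁻⁴ × 780 × 0.31 = 0.0207948 m
Δh = 0.014586 + 0.0207948 = 0.0353808 m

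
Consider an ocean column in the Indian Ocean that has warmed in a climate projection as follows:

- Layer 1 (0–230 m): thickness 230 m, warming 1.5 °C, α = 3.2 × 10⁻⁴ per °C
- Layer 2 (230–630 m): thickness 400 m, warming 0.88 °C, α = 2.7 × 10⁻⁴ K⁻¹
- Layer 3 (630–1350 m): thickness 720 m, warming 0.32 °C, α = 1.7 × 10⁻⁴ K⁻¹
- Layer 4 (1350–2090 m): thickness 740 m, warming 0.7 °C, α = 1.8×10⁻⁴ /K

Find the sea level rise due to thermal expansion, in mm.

Δh ≈ 340 mm

0–230 m: 3.2×10⁻⁴ × 1.5 × 230 = 0.11040 m
Layer 2: 400 × 0.88 × 2.7×10⁻⁴ = 0.09504 m
720 × 1.7×10⁻⁴ × 0.32 = 0.039168 m
1350–2090 m: 1.8×10⁻⁴ × 0.7 × 740 = 0.09324 m
Δh = 0.11040 + 0.09504 + 0.039168 + 0.09324 = 0.337848 m ≈ 340 mm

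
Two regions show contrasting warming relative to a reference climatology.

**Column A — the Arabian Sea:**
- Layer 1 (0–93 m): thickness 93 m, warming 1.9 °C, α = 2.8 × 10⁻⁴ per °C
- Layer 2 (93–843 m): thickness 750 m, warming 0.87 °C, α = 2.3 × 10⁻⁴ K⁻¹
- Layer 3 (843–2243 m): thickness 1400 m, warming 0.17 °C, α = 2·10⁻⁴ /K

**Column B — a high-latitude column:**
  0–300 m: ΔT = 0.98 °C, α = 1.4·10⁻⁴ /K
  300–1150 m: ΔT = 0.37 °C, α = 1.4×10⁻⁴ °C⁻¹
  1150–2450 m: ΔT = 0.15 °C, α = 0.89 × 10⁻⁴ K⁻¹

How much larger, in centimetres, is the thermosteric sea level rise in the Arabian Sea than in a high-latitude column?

A 2.8×10⁻⁴ × 93 × 1.9 = 0.049476 m
A 0.87 × 2.3×10⁻⁴ × 750 = 0.150075 m
A 1400 × 2×10⁻⁴ × 0.17 = 0.04760 m
A total: 0.247151 m
B Layer 1: 300 × 0.98 × 1.4×10⁻⁴ = 0.04116 m
B 300–1150 m: 0.37 × 850 × 1.4×10⁻⁴ = 0.04403 m
B 1150–2450 m: 0.89×10⁻⁴ × 1300 × 0.15 = 0.017355 m
B total: 0.102545 m
Difference: 0.247151 − 0.102545 = 0.144606 m

14.5 cm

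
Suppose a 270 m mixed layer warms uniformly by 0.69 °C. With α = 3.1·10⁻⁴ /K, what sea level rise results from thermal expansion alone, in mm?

Δh = αΔT·H = 3.1×10⁻⁴ × 0.69 × 270 = 0.057753 m

57.8 mm of thermosteric rise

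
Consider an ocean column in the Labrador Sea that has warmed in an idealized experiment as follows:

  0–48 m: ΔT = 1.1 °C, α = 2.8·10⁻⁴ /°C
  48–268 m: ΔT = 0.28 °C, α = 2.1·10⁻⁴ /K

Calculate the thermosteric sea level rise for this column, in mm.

1.1 × 48 × 2.8×10⁻⁴ = 0.014784 m
48–268 m: 220 × 2.1×10⁻⁴ × 0.28 = 0.012936 m
Δh = 0.014784 + 0.012936 = 0.02772 m

about 27.7 mm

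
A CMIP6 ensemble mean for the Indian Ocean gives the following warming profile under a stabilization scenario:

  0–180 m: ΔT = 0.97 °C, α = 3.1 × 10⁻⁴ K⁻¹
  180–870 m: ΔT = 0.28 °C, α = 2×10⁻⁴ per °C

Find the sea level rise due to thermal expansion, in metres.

3.1×10⁻⁴ × 0.97 × 180 = 0.054126 m
180–870 m: 690 × 2×10⁻⁴ × 0.28 = 0.03864 m
Δh = 0.054126 + 0.03864 = 0.092766 m ≈ 0.093 m

Δh ≈ 0.093 m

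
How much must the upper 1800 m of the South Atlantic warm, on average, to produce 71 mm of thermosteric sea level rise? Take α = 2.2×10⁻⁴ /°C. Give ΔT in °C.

about 0.179 °C

ΔT = Δh/(αH) = 0.071 / (2.2×10⁻⁴ × 1800) ≈ 0.1793 °C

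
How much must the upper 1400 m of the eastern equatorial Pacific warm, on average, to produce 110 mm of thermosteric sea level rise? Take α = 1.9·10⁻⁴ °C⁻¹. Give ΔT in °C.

about 0.41 °C

ΔT = Δh/(αH) = 0.11 / (1.9×10⁻⁴ × 1400) ≈ 0.4135 °C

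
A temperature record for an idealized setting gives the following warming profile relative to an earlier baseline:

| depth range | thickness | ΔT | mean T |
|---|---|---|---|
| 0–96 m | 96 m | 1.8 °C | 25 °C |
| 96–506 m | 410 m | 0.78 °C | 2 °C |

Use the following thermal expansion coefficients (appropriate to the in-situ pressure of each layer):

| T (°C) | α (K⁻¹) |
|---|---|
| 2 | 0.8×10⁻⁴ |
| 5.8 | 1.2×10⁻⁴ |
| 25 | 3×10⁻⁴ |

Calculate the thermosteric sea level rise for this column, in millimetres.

Layer 1 at 25 °C → α = 3×10⁻⁴ K⁻¹
Layer 2 at 2 °C → α = 0.8×10⁻⁴ K⁻¹
Layer 1: 1.8 × 96 × 3×10⁻⁴ = 0.05184 m
0.78 × 0.8×10⁻⁴ × 410 = 0.025584 m
Δh = 0.05184 + 0.025584 = 0.077424 m ≈ 77.4 mm

77.4 mm of thermosteric rise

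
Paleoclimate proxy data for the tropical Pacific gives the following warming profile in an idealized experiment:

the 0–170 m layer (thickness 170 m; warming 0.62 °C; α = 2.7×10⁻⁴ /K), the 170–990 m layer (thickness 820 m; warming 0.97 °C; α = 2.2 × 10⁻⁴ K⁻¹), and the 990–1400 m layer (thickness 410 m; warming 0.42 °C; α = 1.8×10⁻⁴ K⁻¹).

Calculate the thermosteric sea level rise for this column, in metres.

Layer 1: 2.7×10⁻⁴ × 0.62 × 170 = 0.028458 m
Layer 2: 0.97 × 820 × 2.2×10⁻⁴ = 0.174988 m
Layer 3: 1.8×10⁻⁴ × 410 × 0.42 = 0.030996 m
Δh = 0.028458 + 0.174988 + 0.030996 = 0.234442 m

Δh = 0.234 m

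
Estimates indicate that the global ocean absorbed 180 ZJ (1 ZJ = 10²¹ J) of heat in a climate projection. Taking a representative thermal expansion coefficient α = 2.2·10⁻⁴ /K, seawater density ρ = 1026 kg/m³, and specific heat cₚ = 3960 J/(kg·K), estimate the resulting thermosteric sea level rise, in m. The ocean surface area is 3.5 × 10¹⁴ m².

Per unit area: Q = 180×10²¹ / (3.5×10¹⁴) ≈ 5.143×10⁸ J/m²
Δh = αQ/(ρcₚ) = 2.2×10⁻⁴ × 5.143×10⁸ / (1026 × 3960) ≈ 0.027848 m

0.028 m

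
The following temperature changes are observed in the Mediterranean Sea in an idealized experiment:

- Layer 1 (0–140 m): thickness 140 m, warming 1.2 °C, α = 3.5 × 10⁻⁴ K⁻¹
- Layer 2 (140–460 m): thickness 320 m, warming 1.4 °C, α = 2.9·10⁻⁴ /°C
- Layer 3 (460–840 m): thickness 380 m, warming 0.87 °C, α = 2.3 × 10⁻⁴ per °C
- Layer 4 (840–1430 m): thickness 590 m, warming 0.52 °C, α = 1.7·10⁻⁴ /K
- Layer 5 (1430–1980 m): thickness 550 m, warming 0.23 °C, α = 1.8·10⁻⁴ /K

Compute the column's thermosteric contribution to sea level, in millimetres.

Layer 1: 140 × 3.5×10⁻⁴ × 1.2 = 0.05880 m
140–460 m: 1.4 × 2.9×10⁻⁴ × 320 = 0.12992 m
Layer 3: 0.87 × 380 × 2.3×10⁻⁴ = 0.076038 m
Layer 4: 1.7×10⁻⁴ × 590 × 0.52 = 0.052156 m
Layer 5: 0.23 × 1.8×10⁻⁴ × 550 = 0.02277 m
Δh = 0.05880 + 0.12992 + 0.076038 + 0.052156 + 0.02277 = 0.339684 m

340 mm of thermosteric rise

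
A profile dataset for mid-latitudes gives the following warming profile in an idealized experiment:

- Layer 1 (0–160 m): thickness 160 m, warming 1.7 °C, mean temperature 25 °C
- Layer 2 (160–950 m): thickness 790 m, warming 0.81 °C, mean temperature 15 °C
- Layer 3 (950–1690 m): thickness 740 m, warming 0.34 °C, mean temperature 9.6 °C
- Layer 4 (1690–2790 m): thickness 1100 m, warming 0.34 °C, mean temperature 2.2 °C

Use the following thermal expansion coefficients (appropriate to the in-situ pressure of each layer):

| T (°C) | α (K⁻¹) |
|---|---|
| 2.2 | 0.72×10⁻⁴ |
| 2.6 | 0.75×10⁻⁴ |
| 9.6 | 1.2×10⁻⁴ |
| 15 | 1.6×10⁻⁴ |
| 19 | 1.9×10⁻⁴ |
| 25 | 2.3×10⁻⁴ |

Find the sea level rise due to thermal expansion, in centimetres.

22 cm of thermosteric rise

Layer 1 at 25 °C → α = 2.3×10⁻⁴ K⁻¹
Layer 2 at 15 °C → α = 1.6×10⁻⁴ K⁻¹
Layer 3 at 9.6 °C → α = 1.2×10⁻⁴ K⁻¹
Layer 4 at 2.2 °C → α = 0.72×10⁻⁴ K⁻¹
0–160 m: 2.3×10⁻⁴ × 160 × 1.7 = 0.06256 m
160–950 m: 0.81 × 1.6×10⁻⁴ × 790 = 0.102384 m
950–1690 m: 1.2×10⁻⁴ × 0.34 × 740 = 0.030192 m
Layer 4: 0.34 × 0.72×10⁻⁴ × 1100 = 0.026928 m
Δh = 0.06256 + 0.102384 + 0.030192 + 0.026928 = 0.222064 m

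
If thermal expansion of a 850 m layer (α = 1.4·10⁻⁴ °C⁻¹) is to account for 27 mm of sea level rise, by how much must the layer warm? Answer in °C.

ΔT ≈ 0.23 °C

ΔT = Δh/(αH) = 0.027 / (1.4×10⁻⁴ × 850) ≈ 0.2269 °C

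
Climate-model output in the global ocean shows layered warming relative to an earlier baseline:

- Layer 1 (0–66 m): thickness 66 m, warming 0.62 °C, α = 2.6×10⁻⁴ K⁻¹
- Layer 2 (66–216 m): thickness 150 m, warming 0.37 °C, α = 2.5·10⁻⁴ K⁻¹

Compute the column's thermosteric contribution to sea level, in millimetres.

Δh ≈ 24.5 mm

0–66 m: 66 × 0.62 × 2.6×10⁻⁴ = 0.0106392 m
66–216 m: 0.37 × 150 × 2.5×10⁻⁴ = 0.013875 m
Δh = 0.0106392 + 0.013875 = 0.0245142 m ≈ 24.5 mm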